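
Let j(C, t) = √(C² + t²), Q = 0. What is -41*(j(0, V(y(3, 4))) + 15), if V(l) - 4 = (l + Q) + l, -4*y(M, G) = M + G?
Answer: -1271/2 ≈ -635.50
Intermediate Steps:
y(M, G) = -G/4 - M/4 (y(M, G) = -(M + G)/4 = -(G + M)/4 = -G/4 - M/4)
V(l) = 4 + 2*l (V(l) = 4 + ((l + 0) + l) = 4 + (l + l) = 4 + 2*l)
-41*(j(0, V(y(3, 4))) + 15) = -41*(√(0² + (4 + 2*(-¼*4 - ¼*3))²) + 15) = -41*(√(0 + (4 + 2*(-1 - ¾))²) + 15) = -41*(√(0 + (4 + 2*(-7/4))²) + 15) = -41*(√(0 + (4 - 7/2)²) + 15) = -41*(√(0 + (½)²) + 15) = -41*(√(0 + ¼) + 15) = -41*(√(¼) + 15) = -41*(½ + 15) = -41*31/2 = -1271/2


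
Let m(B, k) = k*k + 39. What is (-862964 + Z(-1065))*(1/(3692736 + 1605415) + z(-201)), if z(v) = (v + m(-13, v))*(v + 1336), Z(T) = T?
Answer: -209071912422489423464/5298151 ≈ -3.9461e+13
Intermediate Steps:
m(B, k) = 39 + k**2 (m(B, k) = k**2 + 39 = 39 + k**2)
z(v) = (1336 + v)*(39 + v + v**2) (z(v) = (v + (39 + v**2))*(v + 1336) = (39 + v + v**2)*(1336 + v) = (1336 + v)*(39 + v + v**2))
(-862964 + Z(-1065))*(1/(3692736 + 1605415) + z(-201)) = (-862964 - 1065)*(1/(3692736 + 1605415) + (52104 + (-201)**3 + 1337*(-201)**2 + 1375*(-201))) = -864029*(1/5298151 + (52104 - 8120601 + 1337*40401 - 276375)) = -864029*(1/5298151 + (52104 - 8120601 + 54016137 - 276375)) = -864029*(1/5298151 + 45671265) = -864029*241973258331016/5298151 = -209071912422489423464/5298151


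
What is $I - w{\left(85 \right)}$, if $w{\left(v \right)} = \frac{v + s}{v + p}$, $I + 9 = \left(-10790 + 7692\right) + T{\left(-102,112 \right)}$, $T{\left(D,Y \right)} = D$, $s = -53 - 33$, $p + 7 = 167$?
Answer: $- \frac{786204}{245} \approx -3209.0$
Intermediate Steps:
$p = 160$ ($p = -7 + 167 = 160$)
$s = -86$ ($s = -53 - 33 = -86$)
$I = -3209$ ($I = -9 + \left(\left(-10790 + 7692\right) - 102\right) = -9 - 3200 = -3209$)
$w{\left(v \right)} = \frac{-86 + v}{160 + v}$ ($w{\left(v \right)} = \frac{v - 86}{v + 160} = \frac{-86 + v}{160 + v}$)
$I - w{\left(85 \right)} = -3209 - \frac{-86 + 85}{160 + 85} = -3209 - \frac{1}{245} \left(-1\right) = -3209 - - \frac{1}{245} = -3209 + \frac{1}{245} = - \frac{786204}{245}$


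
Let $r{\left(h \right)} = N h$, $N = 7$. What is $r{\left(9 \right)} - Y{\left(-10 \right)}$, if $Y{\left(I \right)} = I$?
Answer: $73$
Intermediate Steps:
$r{\left(h \right)} = 7 h$
$r{\left(9 \right)} - Y{\left(-10 \right)} = 7 \cdot 9 - -10 = 63 + 10 = 73$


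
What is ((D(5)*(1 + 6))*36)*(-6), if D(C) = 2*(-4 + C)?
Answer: -3024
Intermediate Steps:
D(C) = -8 + 2*C
((D(5)*(1 + 6))*36)*(-6) = (((-8 + 2*5)*(1 + 6))*36)*(-6) = (((-8 + 10)*7)*36)*(-6) = ((2*7)*36)*(-6) = (14*36)*(-6) = 504*(-6) = -3024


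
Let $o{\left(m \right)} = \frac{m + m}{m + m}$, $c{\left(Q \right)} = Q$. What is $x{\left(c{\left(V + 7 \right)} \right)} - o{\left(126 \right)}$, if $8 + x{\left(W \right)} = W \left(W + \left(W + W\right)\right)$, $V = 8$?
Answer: $666$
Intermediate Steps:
$x{\left(W \right)} = -8 + 3 W^{2}$ ($x{\left(W \right)} = -8 + W \left(W + \left(W + W\right)\right) = -8 + W \left(W + 2 W\right) = -8 + W 3 W = -8 + 3 W^{2}$)
$o{\left(m \right)} = 1$ ($o{\left(m \right)} = \frac{2 m}{2 m} = 2 m \frac{1}{2 m} = 1$)
$x{\left(c{\left(V + 7 \right)} \right)} - o{\left(126 \right)} = \left(-8 + 3 \left(8 + 7\right)^{2}\right) - 1 = \left(-8 + 3 \cdot 15^{2}\right) - 1 = \left(-8 + 3 \cdot 225\right) - 1 = \left(-8 + 675\right) - 1 = 667 - 1 = 666$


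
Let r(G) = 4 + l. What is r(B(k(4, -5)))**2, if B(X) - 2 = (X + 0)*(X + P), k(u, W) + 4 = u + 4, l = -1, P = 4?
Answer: 9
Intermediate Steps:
k(u, W) = u (k(u, W) = -4 + (u + 4) = -4 + (4 + u) = u)
B(X) = 2 + X*(4 + X) (B(X) = 2 + (X + 0)*(X + 4) = 2 + X*(4 + X))
r(G) = 3 (r(G) = 4 - 1 = 3)
r(B(k(4, -5)))**2 = 3**2 = 9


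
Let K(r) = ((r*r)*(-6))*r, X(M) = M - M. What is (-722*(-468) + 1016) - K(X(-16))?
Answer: 338912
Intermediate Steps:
X(M) = 0
K(r) = -6*r³ (K(r) = (r²*(-6))*r = (-6*r²)*r = -6*r³)
(-722*(-468) + 1016) - K(X(-16)) = (-722*(-468) + 1016) - (-6)*0³ = (337896 + 1016) - (-6)*0 = 338912 - 1*0 = 338912 + 0 = 338912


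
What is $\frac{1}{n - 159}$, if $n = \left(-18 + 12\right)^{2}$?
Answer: $- \frac{1}{123} \approx -0.0081301$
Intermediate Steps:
$n = 36$ ($n = \left(-6\right)^{2} = 36$)
$\frac{1}{n - 159} = \frac{1}{36 - 159} = \frac{1}{-123} = - \frac{1}{123}$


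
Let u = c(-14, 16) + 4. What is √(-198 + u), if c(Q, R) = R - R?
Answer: I*√194 ≈ 13.928*I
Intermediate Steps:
c(Q, R) = 0
u = 4 (u = 0 + 4 = 4)
√(-198 + u) = √(-198 + 4) = √(-194) = I*√194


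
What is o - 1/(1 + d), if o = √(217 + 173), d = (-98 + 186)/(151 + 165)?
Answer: -79/101 + √390 ≈ 18.966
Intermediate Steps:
d = 22/79 (d = 88/316 = 88*(1/316) = 22/79 ≈ 0.27848)
o = √390 ≈ 19.748
o - 1/(1 + d) = √390 - 1/(1 + 22/79) = √390 - 1/101/79 = √390 - 1*79/101 = √390 - 79/101 = -79/101 + √390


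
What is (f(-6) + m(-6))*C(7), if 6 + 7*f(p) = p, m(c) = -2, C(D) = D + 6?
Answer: -338/7 ≈ -48.286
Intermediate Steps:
C(D) = 6 + D
f(p) = -6/7 + p/7
(f(-6) + m(-6))*C(7) = ((-6/7 + (⅐)*(-6)) - 2)*(6 + 7) = ((-6/7 - 6/7) - 2)*13 = (-12/7 - 2)*13 = -26/7*13 = -338/7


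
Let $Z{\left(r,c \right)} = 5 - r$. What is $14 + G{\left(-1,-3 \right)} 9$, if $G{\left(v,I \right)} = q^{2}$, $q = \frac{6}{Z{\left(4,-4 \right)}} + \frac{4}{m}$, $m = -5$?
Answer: $\frac{6434}{25} \approx 257.36$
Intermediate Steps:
$q = \frac{26}{5}$ ($q = \frac{6}{5 - 4} + \frac{4}{-5} = \frac{6}{5 - 4} + 4 \left(- \frac{1}{5}\right) = \frac{6}{1} - \frac{4}{5} = 6 \cdot 1 - \frac{4}{5} = 6 - \frac{4}{5} = \frac{26}{5} \approx 5.2$)
$G{\left(v,I \right)} = \frac{676}{25}$ ($G{\left(v,I \right)} = \left(\frac{26}{5}\right)^{2} = \frac{676}{25}$)
$14 + G{\left(-1,-3 \right)} 9 = 14 + \frac{676}{25} \cdot 9 = 14 + \frac{6084}{25} = \frac{6434}{25}$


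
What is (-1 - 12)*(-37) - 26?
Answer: 455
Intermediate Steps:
(-1 - 12)*(-37) - 26 = -13*(-37) - 26 = 481 - 26 = 455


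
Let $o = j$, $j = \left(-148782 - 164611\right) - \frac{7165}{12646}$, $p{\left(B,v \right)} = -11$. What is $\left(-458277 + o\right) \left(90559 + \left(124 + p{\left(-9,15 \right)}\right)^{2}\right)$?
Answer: $- \frac{504165519769040}{6323} \approx -7.9735 \cdot 10^{10}$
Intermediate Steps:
$j = - \frac{3963175043}{12646}$ ($j = -313393 - \frac{7165}{12646} = - \frac{3963175043}{12646} \approx -3.1339 \cdot 10^{5}$)
$o = - \frac{3963175043}{12646} \approx -3.1339 \cdot 10^{5}$
$\left(-458277 + o\right) \left(90559 + \left(124 + p{\left(-9,15 \right)}\right)^{2}\right) = \left(-458277 - \frac{3963175043}{12646}\right) \left(90559 + \left(124 - 11\right)^{2}\right) = - \frac{9758545985 \left(90559 + 113^{2}\right)}{12646} = - \frac{9758545985 \left(90559 + 12769\right)}{12646} = \left(- \frac{9758545985}{12646}\right) 103328 = - \frac{504165519769040}{6323}$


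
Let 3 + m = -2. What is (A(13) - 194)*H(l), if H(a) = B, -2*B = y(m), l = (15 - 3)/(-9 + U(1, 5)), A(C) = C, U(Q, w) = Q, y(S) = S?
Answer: -905/2 ≈ -452.50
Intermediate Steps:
m = -5 (m = -3 - 2 = -5)
l = -3/2 (l = (15 - 3)/(-9 + 1) = 12/(-8) = 12*(-⅛) = -3/2 ≈ -1.5000)
B = 5/2 (B = -½*(-5) = 5/2 ≈ 2.5000)
H(a) = 5/2
(A(13) - 194)*H(l) = (13 - 194)*(5/2) = -181*5/2 = -905/2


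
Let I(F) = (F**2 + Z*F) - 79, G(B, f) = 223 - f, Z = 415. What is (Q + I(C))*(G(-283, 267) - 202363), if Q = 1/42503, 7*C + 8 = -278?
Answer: 340903682581398/109613 ≈ 3.1101e+9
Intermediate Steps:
C = -286/7 (C = -8/7 + (1/7)*(-278) = -8/7 - 278/7 = -286/7 ≈ -40.857)
I(F) = -79 + F**2 + 415*F (I(F) = (F**2 + 415*F) - 79 = -79 + F**2 + 415*F)
Q = 1/42503 ≈ 2.3528e-5
(Q + I(C))*(G(-283, 267) - 202363) = (1/42503 + (-79 + (-286/7)**2 + 415*(-286/7)))*((223 - 1*267) - 202363) = (1/42503 + (-79 + 81796/49 - 118690/7))*((223 - 267) - 202363) = (1/42503 - 752905/49)*(-44 - 202363) = -32000721166/2082647*(-202407) = 340903682581398/109613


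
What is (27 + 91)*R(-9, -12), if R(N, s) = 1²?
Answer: 118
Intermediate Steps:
R(N, s) = 1
(27 + 91)*R(-9, -12) = (27 + 91)*1 = 118*1 = 118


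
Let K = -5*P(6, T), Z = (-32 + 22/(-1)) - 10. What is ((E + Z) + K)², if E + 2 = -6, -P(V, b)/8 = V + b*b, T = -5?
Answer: 1364224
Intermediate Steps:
P(V, b) = -8*V - 8*b² (P(V, b) = -8*(V + b*b) = -8*(V + b²) = -8*V - 8*b²)
E = -8 (E = -2 - 6 = -8)
Z = -64 (Z = (-32 + 22*(-1)) - 10 = (-32 - 22) - 10 = -54 - 10 = -64)
K = 1240 (K = -5*(-8*6 - 8*(-5)²) = -5*(-48 - 8*25) = -5*(-48 - 200) = -5*(-248) = 1240)
((E + Z) + K)² = ((-8 - 64) + 1240)² = (-72 + 1240)² = 1168² = 1364224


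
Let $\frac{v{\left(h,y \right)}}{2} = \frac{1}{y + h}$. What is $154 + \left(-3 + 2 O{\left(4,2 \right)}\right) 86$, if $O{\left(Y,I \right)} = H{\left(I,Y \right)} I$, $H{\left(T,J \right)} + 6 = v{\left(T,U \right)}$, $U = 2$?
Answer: $-1996$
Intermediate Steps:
$v{\left(h,y \right)} = \frac{2}{h + y}$ ($v{\left(h,y \right)} = \frac{2}{y + h} = \frac{2}{h + y}$)
$H{\left(T,J \right)} = -6 + \frac{2}{2 + T}$ ($H{\left(T,J \right)} = -6 + \frac{2}{T + 2} = -6 + \frac{2}{2 + T}$)
$O{\left(Y,I \right)} = \frac{2 I \left(-5 - 3 I\right)}{2 + I}$ ($O{\left(Y,I \right)} = \frac{2 \left(-5 - 3 I\right)}{2 + I} I = \frac{2 I \left(-5 - 3 I\right)}{2 + I}$)
$154 + \left(-3 + 2 O{\left(4,2 \right)}\right) 86 = 154 + \left(-3 + 2 \left(\left(-2\right) 2 \frac{1}{2 + 2} \left(5 + 3 \cdot 2\right)\right)\right) 86 = 154 + \left(-3 + 2 \left(\left(-2\right) 2 \cdot \frac{1}{4} \left(5 + 6\right)\right)\right) 86 = 154 + \left(-3 + 2 \left(\left(-2\right) 2 \cdot \frac{1}{4} \cdot 11\right)\right) 86 = 154 + \left(-3 + 2 \left(-11\right)\right) 86 = 154 + \left(-3 - 22\right) 86 = 154 - 2150 = -1996$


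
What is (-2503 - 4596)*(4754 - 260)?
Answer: -31902906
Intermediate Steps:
(-2503 - 4596)*(4754 - 260) = -7099*4494 = -31902906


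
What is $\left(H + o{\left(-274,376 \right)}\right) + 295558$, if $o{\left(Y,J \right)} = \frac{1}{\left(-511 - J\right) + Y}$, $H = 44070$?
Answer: $\frac{394308107}{1161} \approx 3.3963 \cdot 10^{5}$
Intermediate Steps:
$o{\left(Y,J \right)} = \frac{1}{-511 + Y - J}$
$\left(H + o{\left(-274,376 \right)}\right) + 295558 = \left(44070 - \frac{1}{511 + 376 - -274}\right) + 295558 = \left(44070 - \frac{1}{511 + 376 + 274}\right) + 295558 = \left(44070 - \frac{1}{1161}\right) + 295558 = \frac{51165269}{1161} + 295558 = \frac{394308107}{1161}$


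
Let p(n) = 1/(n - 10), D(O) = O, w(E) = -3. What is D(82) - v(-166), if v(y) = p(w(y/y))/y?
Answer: 176955/2158 ≈ 82.000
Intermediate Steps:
p(n) = 1/(-10 + n)
v(y) = -1/(13*y) (v(y) = 1/((-10 - 3)*y) = 1/((-13)*y) = -1/(13*y))
D(82) - v(-166) = 82 - (-1)/(13*(-166)) = 82 - (-1)*(-1)/(13*166) = 82 - 1*1/2158 = 82 - 1/2158 = 176955/2158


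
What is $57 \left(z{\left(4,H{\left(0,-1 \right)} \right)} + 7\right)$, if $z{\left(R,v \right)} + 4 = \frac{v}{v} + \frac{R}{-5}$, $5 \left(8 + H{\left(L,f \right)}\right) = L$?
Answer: $\frac{912}{5} \approx 182.4$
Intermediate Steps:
$H{\left(L,f \right)} = -8 + \frac{L}{5}$
$z{\left(R,v \right)} = -3 - \frac{R}{5}$ ($z{\left(R,v \right)} = -4 + \left(\frac{v}{v} + \frac{R}{-5}\right) = -4 + \left(1 + R \left(- \frac{1}{5}\right)\right) = -4 - \left(-1 + \frac{R}{5}\right) = -3 - \frac{R}{5}$)
$57 \left(z{\left(4,H{\left(0,-1 \right)} \right)} + 7\right) = 57 \left(\left(-3 - \frac{4}{5}\right) + 7\right) = 57 \left(- \frac{19}{5} + 7\right) = 57 \cdot \frac{16}{5} = \frac{912}{5}$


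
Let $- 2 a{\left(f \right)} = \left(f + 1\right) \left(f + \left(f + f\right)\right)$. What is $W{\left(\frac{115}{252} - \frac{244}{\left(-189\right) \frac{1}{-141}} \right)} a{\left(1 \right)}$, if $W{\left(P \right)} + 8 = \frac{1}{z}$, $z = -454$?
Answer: $\frac{10899}{454} \approx 24.007$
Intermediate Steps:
$W{\left(P \right)} = - \frac{3633}{454}$ ($W{\left(P \right)} = -8 + \frac{1}{-454} = -8 - \frac{1}{454} = - \frac{3633}{454}$)
$a{\left(f \right)} = - \frac{3 f \left(1 + f\right)}{2}$ ($a{\left(f \right)} = - \frac{\left(f + 1\right) \left(f + \left(f + f\right)\right)}{2} = - \frac{\left(1 + f\right) \left(f + 2 f\right)}{2} = - \frac{\left(1 + f\right) 3 f}{2} = - \frac{3 f \left(1 + f\right)}{2}$)
$W{\left(\frac{115}{252} - \frac{244}{\left(-189\right) \frac{1}{-141}} \right)} a{\left(1 \right)} = - \frac{3633 \left(\left(- \frac{3}{2}\right) 1 \left(1 + 1\right)\right)}{454} = - \frac{3633 \left(\left(- \frac{3}{2}\right) 1 \cdot 2\right)}{454} = \left(- \frac{3633}{454}\right) \left(-3\right) = \frac{10899}{454}$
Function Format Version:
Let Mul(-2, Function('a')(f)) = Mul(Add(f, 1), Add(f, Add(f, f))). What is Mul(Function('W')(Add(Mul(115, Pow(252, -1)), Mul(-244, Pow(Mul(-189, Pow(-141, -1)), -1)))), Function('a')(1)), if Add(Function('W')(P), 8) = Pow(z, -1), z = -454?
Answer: Rational(10899, 454) ≈ 24.007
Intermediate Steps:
Function('W')(P) = Rational(-3633, 454) (Function('W')(P) = Add(-8, Pow(-454, -1)) = Add(-8, Rational(-1, 454)) = Rational(-3633, 454))
Function('a')(f) = Mul(Rational(-3, 2), f, Add(1, f)) (Function('a')(f) = Mul(Rational(-1, 2), Mul(Add(f, 1), Add(f, Add(f, f)))) = Mul(Rational(-1, 2), Mul(Add(1, f), Add(f, Mul(2, f)))) = Mul(Rational(-1, 2), Mul(Add(1, f), Mul(3, f))) = Mul(Rational(-1, 2), Mul(3, f, Add(1, f))) = Mul(Rational(-3, 2), f, Add(1, f)))
Mul(Function('W')(Add(Mul(115, Pow(252, -1)), Mul(-244, Pow(Mul(-189, Pow(-141, -1)), -1)))), Function('a')(1)) = Mul(Rational(-3633, 454), Mul(Rational(-3, 2), 1, Add(1, 1))) = Mul(Rational(-3633, 454), Mul(Rational(-3, 2), 1, 2)) = Mul(Rational(-3633, 454), -3) = Rational(10899, 454)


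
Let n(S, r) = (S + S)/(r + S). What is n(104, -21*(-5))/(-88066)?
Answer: -104/9202897 ≈ -1.1301e-5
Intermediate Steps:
n(S, r) = 2*S/(S + r) (n(S, r) = (2*S)/(S + r) = 2*S/(S + r))
n(104, -21*(-5))/(-88066) = (2*104/(104 - 21*(-5)))/(-88066) = (2*104/(104 + 105))*(-1/88066) = (2*104/209)*(-1/88066) = (2*104*(1/209))*(-1/88066) = (208/209)*(-1/88066) = -104/9202897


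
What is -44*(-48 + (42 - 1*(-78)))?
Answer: -3168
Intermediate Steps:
-44*(-48 + (42 - 1*(-78))) = -44*(-48 + (42 + 78)) = -44*(-48 + 120) = -44*72 = -3168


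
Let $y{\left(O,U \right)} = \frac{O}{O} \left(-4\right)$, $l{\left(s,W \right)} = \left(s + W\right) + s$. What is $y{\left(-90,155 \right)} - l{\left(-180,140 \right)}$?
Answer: $216$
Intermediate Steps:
$l{\left(s,W \right)} = W + 2 s$ ($l{\left(s,W \right)} = \left(W + s\right) + s = W + 2 s$)
$y{\left(O,U \right)} = -4$ ($y{\left(O,U \right)} = 1 \left(-4\right) = -4$)
$y{\left(-90,155 \right)} - l{\left(-180,140 \right)} = -4 - \left(140 + 2 \left(-180\right)\right) = -4 - \left(140 - 360\right) = -4 - -220 = -4 + 220 = 216$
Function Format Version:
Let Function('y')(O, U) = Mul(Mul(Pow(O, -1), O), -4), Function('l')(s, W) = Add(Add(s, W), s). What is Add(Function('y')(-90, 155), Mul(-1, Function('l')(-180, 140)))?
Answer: 216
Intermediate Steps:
Function('l')(s, W) = Add(W, Mul(2, s)) (Function('l')(s, W) = Add(Add(W, s), s) = Add(W, Mul(2, s)))
Function('y')(O, U) = -4 (Function('y')(O, U) = Mul(1, -4) = -4)
Add(Function('y')(-90, 155), Mul(-1, Function('l')(-180, 140))) = Add(-4, Mul(-1, Add(140, Mul(2, -180)))) = Add(-4, Mul(-1, Add(140, -360))) = Add(-4, Mul(-1, -220)) = Add(-4, 220) = 216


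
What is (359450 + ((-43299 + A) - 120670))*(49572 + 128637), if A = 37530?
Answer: 41524657299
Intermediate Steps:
(359450 + ((-43299 + A) - 120670))*(49572 + 128637) = (359450 + ((-43299 + 37530) - 120670))*(49572 + 128637) = (359450 + (-5769 - 120670))*178209 = (359450 - 126439)*178209 = 233011*178209 = 41524657299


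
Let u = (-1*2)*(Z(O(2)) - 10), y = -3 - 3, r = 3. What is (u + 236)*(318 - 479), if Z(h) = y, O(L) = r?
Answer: -43148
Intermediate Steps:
y = -6
O(L) = 3
Z(h) = -6
u = 32 (u = (-1*2)*(-6 - 10) = -2*(-16) = 32)
(u + 236)*(318 - 479) = (32 + 236)*(318 - 479) = 268*(-161) = -43148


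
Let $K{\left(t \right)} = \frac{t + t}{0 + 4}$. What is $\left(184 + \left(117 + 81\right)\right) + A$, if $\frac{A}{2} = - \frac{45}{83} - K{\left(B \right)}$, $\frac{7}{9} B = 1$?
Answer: $\frac{220565}{581} \approx 379.63$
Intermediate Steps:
$B = \frac{9}{7}$ ($B = \frac{9}{7} \cdot 1 = \frac{9}{7} \approx 1.2857$)
$K{\left(t \right)} = \frac{t}{2}$ ($K{\left(t \right)} = \frac{2 t}{4} = 2 t \frac{1}{4} = \frac{t}{2}$)
$A = - \frac{1377}{581}$ ($A = 2 \left(- \frac{45}{83} - \frac{1}{2} \cdot \frac{9}{7}\right) = 2 \left(\left(-45\right) \frac{1}{83} - \frac{9}{14}\right) = 2 \left(- \frac{45}{83} - \frac{9}{14}\right) = 2 \left(- \frac{1377}{1162}\right) = - \frac{1377}{581} \approx -2.3701$)
$\left(184 + \left(117 + 81\right)\right) + A = \left(184 + \left(117 + 81\right)\right) - \frac{1377}{581} = \left(184 + 198\right) - \frac{1377}{581} = 382 - \frac{1377}{581} = \frac{220565}{581}$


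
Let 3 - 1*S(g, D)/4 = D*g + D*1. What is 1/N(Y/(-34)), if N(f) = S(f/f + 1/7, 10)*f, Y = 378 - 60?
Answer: 119/82044 ≈ 0.0014504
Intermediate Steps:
Y = 318
S(g, D) = 12 - 4*D - 4*D*g (S(g, D) = 12 - 4*(D*g + D*1) = 12 - 4*(D*g + D) = 12 - 4*(D + D*g) = 12 + (-4*D - 4*D*g) = 12 - 4*D - 4*D*g)
N(f) = -516*f/7 (N(f) = (12 - 4*10 - 4*10*(f/f + 1/7))*f = (12 - 40 - 4*10*(1 + 1*(⅐)))*f = (12 - 40 - 4*10*(1 + ⅐))*f = (12 - 40 - 4*10*8/7)*f = (12 - 40 - 320/7)*f = -516*f/7)
1/N(Y/(-34)) = 1/(-164088/(7*(-34))) = 1/(-164088*(-1)/(7*34)) = 1/(-516/7*(-159/17)) = 1/(82044/119) = 119/82044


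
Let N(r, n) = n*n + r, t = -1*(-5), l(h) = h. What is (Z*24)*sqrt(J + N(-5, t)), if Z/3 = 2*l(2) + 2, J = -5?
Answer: 432*sqrt(15) ≈ 1673.1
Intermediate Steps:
t = 5
Z = 18 (Z = 3*(2*2 + 2) = 3*(4 + 2) = 3*6 = 18)
N(r, n) = r + n**2 (N(r, n) = n**2 + r = r + n**2)
(Z*24)*sqrt(J + N(-5, t)) = (18*24)*sqrt(-5 + (-5 + 5**2)) = 432*sqrt(-5 + (-5 + 25)) = 432*sqrt(-5 + 20) = 432*sqrt(15)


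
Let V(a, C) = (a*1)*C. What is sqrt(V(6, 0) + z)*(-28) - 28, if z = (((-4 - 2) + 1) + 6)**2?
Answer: -56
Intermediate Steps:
V(a, C) = C*a (V(a, C) = a*C = C*a)
z = 1 (z = ((-6 + 1) + 6)**2 = (-5 + 6)**2 = 1**2 = 1)
sqrt(V(6, 0) + z)*(-28) - 28 = sqrt(0*6 + 1)*(-28) - 28 = sqrt(0 + 1)*(-28) - 28 = sqrt(1)*(-28) - 28 = 1*(-28) - 28 = -28 - 28 = -56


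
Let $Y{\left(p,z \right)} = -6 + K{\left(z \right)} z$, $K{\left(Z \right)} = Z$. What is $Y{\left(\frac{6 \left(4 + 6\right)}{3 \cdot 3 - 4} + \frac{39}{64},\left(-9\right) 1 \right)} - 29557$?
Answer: $-29482$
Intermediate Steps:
$Y{\left(p,z \right)} = -6 + z^{2}$ ($Y{\left(p,z \right)} = -6 + z z = -6 + z^{2}$)
$Y{\left(\frac{6 \left(4 + 6\right)}{3 \cdot 3 - 4} + \frac{39}{64},\left(-9\right) 1 \right)} - 29557 = \left(-6 + \left(\left(-9\right) 1\right)^{2}\right) - 29557 = \left(-6 + \left(-9\right)^{2}\right) - 29557 = \left(-6 + 81\right) - 29557 = 75 - 29557 = -29482$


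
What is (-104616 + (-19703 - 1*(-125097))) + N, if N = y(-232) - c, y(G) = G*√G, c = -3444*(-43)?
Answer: -147314 - 464*I*√58 ≈ -1.4731e+5 - 3533.7*I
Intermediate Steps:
c = 148092
y(G) = G^(3/2)
N = -148092 - 464*I*√58 (N = (-232)^(3/2) - 1*148092 = -464*I*√58 - 148092 = -148092 - 464*I*√58 ≈ -1.4809e+5 - 3533.7*I)
(-104616 + (-19703 - 1*(-125097))) + N = (-104616 + (-19703 - 1*(-125097))) + (-148092 - 464*I*√58) = (-104616 + (-19703 + 125097)) + (-148092 - 464*I*√58) = (-104616 + 105394) + (-148092 - 464*I*√58) = 778 + (-148092 - 464*I*√58) = -147314 - 464*I*√58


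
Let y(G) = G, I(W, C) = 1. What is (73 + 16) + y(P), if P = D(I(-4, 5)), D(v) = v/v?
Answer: 90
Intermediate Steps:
D(v) = 1
P = 1
(73 + 16) + y(P) = (73 + 16) + 1 = 89 + 1 = 90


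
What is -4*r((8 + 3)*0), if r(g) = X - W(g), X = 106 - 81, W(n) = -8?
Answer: -132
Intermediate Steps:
X = 25
r(g) = 33 (r(g) = 25 - 1*(-8) = 25 + 8 = 33)
-4*r((8 + 3)*0) = -4*33 = -132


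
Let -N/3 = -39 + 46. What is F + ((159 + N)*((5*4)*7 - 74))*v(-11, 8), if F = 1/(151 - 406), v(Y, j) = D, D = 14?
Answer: 32515559/255 ≈ 1.2751e+5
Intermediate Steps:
v(Y, j) = 14
N = -21 (N = -3*(-39 + 46) = -3*7 = -21)
F = -1/255 (F = 1/(-255) = -1/255 ≈ -0.0039216)
F + ((159 + N)*((5*4)*7 - 74))*v(-11, 8) = -1/255 + ((159 - 21)*((5*4)*7 - 74))*14 = -1/255 + (138*(20*7 - 74))*14 = -1/255 + (138*(140 - 74))*14 = -1/255 + (138*66)*14 = -1/255 + 9108*14 = -1/255 + 127512 = 32515559/255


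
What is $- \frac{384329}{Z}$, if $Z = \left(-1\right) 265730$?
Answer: $\frac{384329}{265730} \approx 1.4463$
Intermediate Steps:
$Z = -265730$
$- \frac{384329}{Z} = - \frac{384329}{-265730} = \left(-384329\right) \left(- \frac{1}{265730}\right) = \frac{384329}{265730}$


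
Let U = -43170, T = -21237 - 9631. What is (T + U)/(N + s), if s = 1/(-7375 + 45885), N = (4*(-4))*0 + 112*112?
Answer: -2851203380/483069441 ≈ -5.9023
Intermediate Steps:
T = -30868
N = 12544 (N = -16*0 + 12544 = 0 + 12544 = 12544)
s = 1/38510 ≈ 2.5967e-5
(T + U)/(N + s) = (-30868 - 43170)/(12544 + 1/38510) = -74038/483069441/38510 = -74038*38510/483069441 = -2851203380/483069441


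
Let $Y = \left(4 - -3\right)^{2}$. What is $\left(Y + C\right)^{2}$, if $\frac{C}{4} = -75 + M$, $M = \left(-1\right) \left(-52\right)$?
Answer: $1849$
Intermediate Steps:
$Y = 49$ ($Y = \left(4 + 3\right)^{2} = 7^{2} = 49$)
$M = 52$
$C = -92$ ($C = 4 \left(-75 + 52\right) = 4 \left(-23\right) = -92$)
$\left(Y + C\right)^{2} = \left(49 - 92\right)^{2} = \left(-43\right)^{2} = 1849$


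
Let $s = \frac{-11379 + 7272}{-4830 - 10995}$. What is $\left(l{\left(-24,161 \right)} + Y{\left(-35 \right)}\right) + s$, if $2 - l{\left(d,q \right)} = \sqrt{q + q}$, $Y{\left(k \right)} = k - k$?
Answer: $\frac{11919}{5275} - \sqrt{322} \approx -15.685$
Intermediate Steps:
$Y{\left(k \right)} = 0$
$s = \frac{1369}{5275}$ ($s = - \frac{4107}{-15825} = \left(-4107\right) \left(- \frac{1}{15825}\right) = \frac{1369}{5275} \approx 0.25953$)
$l{\left(d,q \right)} = 2 - \sqrt{2} \sqrt{q}$ ($l{\left(d,q \right)} = 2 - \sqrt{q + q} = 2 - \sqrt{2 q} = 2 - \sqrt{2} \sqrt{q}$)
$\left(l{\left(-24,161 \right)} + Y{\left(-35 \right)}\right) + s = \left(\left(2 - \sqrt{2} \sqrt{161}\right) + 0\right) + \frac{1369}{5275} = \left(\left(2 - \sqrt{322}\right) + 0\right) + \frac{1369}{5275} = \left(2 - \sqrt{322}\right) + \frac{1369}{5275} = \frac{11919}{5275} - \sqrt{322}$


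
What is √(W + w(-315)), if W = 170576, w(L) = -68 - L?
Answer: √170823 ≈ 413.31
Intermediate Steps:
√(W + w(-315)) = √(170576 + (-68 - 1*(-315))) = √(170576 + (-68 + 315)) = √(170576 + 247) = √170823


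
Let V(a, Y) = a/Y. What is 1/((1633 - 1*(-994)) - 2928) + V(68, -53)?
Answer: -20521/15953 ≈ -1.2863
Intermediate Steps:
1/((1633 - 1*(-994)) - 2928) + V(68, -53) = 1/((1633 - 1*(-994)) - 2928) + 68/(-53) = 1/((1633 + 994) - 2928) + 68*(-1/53) = 1/(2627 - 2928) - 68/53 = 1/(-301) - 68/53 = -1/301 - 68/53 = -20521/15953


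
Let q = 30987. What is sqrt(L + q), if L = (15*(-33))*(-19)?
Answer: 6*sqrt(1122) ≈ 200.98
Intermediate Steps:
L = 9405 (L = -495*(-19) = 9405)
sqrt(L + q) = sqrt(9405 + 30987) = sqrt(40392) = 6*sqrt(1122)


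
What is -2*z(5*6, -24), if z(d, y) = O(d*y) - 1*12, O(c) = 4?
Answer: 16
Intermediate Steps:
z(d, y) = -8 (z(d, y) = 4 - 1*12 = 4 - 12 = -8)
-2*z(5*6, -24) = -2*(-8) = 16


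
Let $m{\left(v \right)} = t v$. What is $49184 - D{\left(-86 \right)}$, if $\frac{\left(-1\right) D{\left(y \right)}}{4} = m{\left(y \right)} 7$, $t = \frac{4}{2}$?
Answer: $44368$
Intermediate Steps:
$t = 2$ ($t = 4 \cdot \frac{1}{2} = 2$)
$m{\left(v \right)} = 2 v$
$D{\left(y \right)} = - 56 y$ ($D{\left(y \right)} = - 4 \cdot 2 y 7 = - 4 \cdot 14 y = - 56 y$)
$49184 - D{\left(-86 \right)} = 49184 - \left(-56\right) \left(-86\right) = 49184 - 4816 = 44368$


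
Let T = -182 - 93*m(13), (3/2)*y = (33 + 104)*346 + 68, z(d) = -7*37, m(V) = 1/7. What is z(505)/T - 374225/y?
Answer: -272514101/25956596 ≈ -10.499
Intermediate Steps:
m(V) = ⅐
z(d) = -259
y = 94940/3 (y = 2*((33 + 104)*346 + 68)/3 = 2*(137*346 + 68)/3 = 2*(47402 + 68)/3 = (⅔)*47470 = 94940/3 ≈ 31647.)
T = -1367/7 (T = -182 - 93*⅐ = -182 - 93/7 = -1367/7 ≈ -195.29)
z(505)/T - 374225/y = -259/(-1367/7) - 374225/94940/3 = -259*(-7/1367) - 374225*3/94940 = 1813/1367 - 224535/18988 = -272514101/25956596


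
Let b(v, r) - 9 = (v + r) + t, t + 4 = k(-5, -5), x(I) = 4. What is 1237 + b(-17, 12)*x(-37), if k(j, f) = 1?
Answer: 1241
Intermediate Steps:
t = -3 (t = -4 + 1 = -3)
b(v, r) = 6 + r + v (b(v, r) = 9 + ((v + r) - 3) = 9 + ((r + v) - 3) = 9 + (-3 + r + v) = 6 + r + v)
1237 + b(-17, 12)*x(-37) = 1237 + (6 + 12 - 17)*4 = 1237 + 1*4 = 1237 + 4 = 1241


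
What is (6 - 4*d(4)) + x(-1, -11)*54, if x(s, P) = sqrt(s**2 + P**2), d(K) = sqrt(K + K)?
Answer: 6 - 8*sqrt(2) + 54*sqrt(122) ≈ 591.14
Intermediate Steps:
d(K) = sqrt(2)*sqrt(K) (d(K) = sqrt(2*K) = sqrt(2)*sqrt(K))
x(s, P) = sqrt(P**2 + s**2)
(6 - 4*d(4)) + x(-1, -11)*54 = (6 - 4*sqrt(2)*sqrt(4)) + sqrt((-11)**2 + (-1)**2)*54 = (6 - 4*sqrt(2)*2) + sqrt(121 + 1)*54 = (6 - 8*sqrt(2)) + sqrt(122)*54 = (6 - 8*sqrt(2)) + 54*sqrt(122) = 6 - 8*sqrt(2) + 54*sqrt(122)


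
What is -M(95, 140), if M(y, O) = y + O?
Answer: -235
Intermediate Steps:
M(y, O) = O + y
-M(95, 140) = -(140 + 95) = -1*235 = -235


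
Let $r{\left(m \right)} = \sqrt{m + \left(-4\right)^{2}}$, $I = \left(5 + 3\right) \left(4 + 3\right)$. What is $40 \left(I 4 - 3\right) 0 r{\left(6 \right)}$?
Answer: $0$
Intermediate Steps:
$I = 56$ ($I = 8 \cdot 7 = 56$)
$r{\left(m \right)} = \sqrt{16 + m}$ ($r{\left(m \right)} = \sqrt{m + 16} = \sqrt{16 + m}$)
$40 \left(I 4 - 3\right) 0 r{\left(6 \right)} = 40 \left(56 \cdot 4 - 3\right) 0 \sqrt{16 + 6} = 40 \left(224 - 3\right) 0 \sqrt{22} = 40 \cdot 221 \cdot 0 \sqrt{22} = 40 \cdot 0 \sqrt{22} = 0 \sqrt{22} = 0$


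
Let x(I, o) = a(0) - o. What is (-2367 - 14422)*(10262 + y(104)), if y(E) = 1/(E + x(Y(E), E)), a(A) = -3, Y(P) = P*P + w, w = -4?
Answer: -516849365/3 ≈ -1.7228e+8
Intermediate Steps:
Y(P) = -4 + P² (Y(P) = P*P - 4 = P² - 4 = -4 + P²)
x(I, o) = -3 - o
y(E) = -⅓ (y(E) = 1/(E + (-3 - E)) = 1/(-3) = -⅓)
(-2367 - 14422)*(10262 + y(104)) = (-2367 - 14422)*(10262 - ⅓) = -16789*30785/3 = -516849365/3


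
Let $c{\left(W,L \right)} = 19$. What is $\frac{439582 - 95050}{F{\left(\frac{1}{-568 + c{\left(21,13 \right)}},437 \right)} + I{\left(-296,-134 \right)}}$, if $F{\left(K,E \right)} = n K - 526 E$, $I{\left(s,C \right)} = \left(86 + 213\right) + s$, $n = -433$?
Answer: $- \frac{94574034}{63096079} \approx -1.4989$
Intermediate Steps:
$I{\left(s,C \right)} = 299 + s$
$F{\left(K,E \right)} = - 526 E - 433 K$ ($F{\left(K,E \right)} = - 433 K - 526 E = - 526 E - 433 K$)
$\frac{439582 - 95050}{F{\left(\frac{1}{-568 + c{\left(21,13 \right)}},437 \right)} + I{\left(-296,-134 \right)}} = \frac{439582 - 95050}{\left(\left(-526\right) 437 - \frac{433}{-568 + 19}\right) + \left(299 - 296\right)} = \frac{344532}{\left(-229862 - \frac{433}{-549}\right) + 3} = \frac{344532}{\left(-229862 - - \frac{433}{549}\right) + 3} = \frac{344532}{\left(-229862 + \frac{433}{549}\right) + 3} = \frac{344532}{- \frac{126193805}{549} + 3} = \frac{344532}{- \frac{126192158}{549}} = 344532 \left(- \frac{549}{126192158}\right) = - \frac{94574034}{63096079}$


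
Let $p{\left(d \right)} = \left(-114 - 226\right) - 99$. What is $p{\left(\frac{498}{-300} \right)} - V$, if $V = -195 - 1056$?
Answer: $812$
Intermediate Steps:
$p{\left(d \right)} = -439$ ($p{\left(d \right)} = -340 - 99 = -439$)
$V = -1251$ ($V = -195 - 1056 = -1251$)
$p{\left(\frac{498}{-300} \right)} - V = -439 - -1251 = -439 + 1251 = 812$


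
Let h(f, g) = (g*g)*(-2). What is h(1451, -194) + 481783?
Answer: 406511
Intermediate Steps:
h(f, g) = -2*g² (h(f, g) = g²*(-2) = -2*g²)
h(1451, -194) + 481783 = -2*(-194)² + 481783 = -2*37636 + 481783 = -75272 + 481783 = 406511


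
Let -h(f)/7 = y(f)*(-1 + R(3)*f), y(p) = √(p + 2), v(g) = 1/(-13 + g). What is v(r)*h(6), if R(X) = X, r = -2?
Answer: 238*√2/15 ≈ 22.439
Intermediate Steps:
y(p) = √(2 + p)
h(f) = -7*√(2 + f)*(-1 + 3*f)
v(r)*h(6) = (√(2 + 6)*(7 - 21*6))/(-13 - 2) = (√8*(7 - 126))/(-15) = -2*√2*(-119)/15 = -(-238)*√2/15 = 238*√2/15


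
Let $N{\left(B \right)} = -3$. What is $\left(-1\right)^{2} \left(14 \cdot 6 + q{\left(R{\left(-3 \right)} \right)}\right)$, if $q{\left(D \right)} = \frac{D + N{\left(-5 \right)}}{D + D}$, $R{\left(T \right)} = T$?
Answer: $85$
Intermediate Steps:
$q{\left(D \right)} = \frac{-3 + D}{2 D}$ ($q{\left(D \right)} = \frac{D - 3}{D + D} = \frac{-3 + D}{2 D}$)
$\left(-1\right)^{2} \left(14 \cdot 6 + q{\left(R{\left(-3 \right)} \right)}\right) = \left(-1\right)^{2} \left(14 \cdot 6 + \frac{-3 - 3}{2 \left(-3\right)}\right) = 1 \left(84 + \frac{1}{2} \left(- \frac{1}{3}\right) \left(-6\right)\right) = 1 \left(84 + 1\right) = 1 \cdot 85 = 85$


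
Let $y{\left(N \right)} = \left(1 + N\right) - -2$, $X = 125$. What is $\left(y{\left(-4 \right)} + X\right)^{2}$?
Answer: $15376$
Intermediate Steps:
$y{\left(N \right)} = 3 + N$ ($y{\left(N \right)} = \left(1 + N\right) + 2 = 3 + N$)
$\left(y{\left(-4 \right)} + X\right)^{2} = \left(\left(3 - 4\right) + 125\right)^{2} = \left(-1 + 125\right)^{2} = 124^{2} = 15376$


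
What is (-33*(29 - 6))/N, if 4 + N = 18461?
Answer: -759/18457 ≈ -0.041123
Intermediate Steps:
N = 18457 (N = -4 + 18461 = 18457)
(-33*(29 - 6))/N = -33*(29 - 6)/18457 = -33*23*(1/18457) = -759*1/18457 = -759/18457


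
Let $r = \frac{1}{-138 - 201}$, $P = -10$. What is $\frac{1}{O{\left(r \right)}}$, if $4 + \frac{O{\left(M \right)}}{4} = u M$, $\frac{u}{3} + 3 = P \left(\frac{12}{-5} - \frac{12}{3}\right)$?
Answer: $- \frac{113}{2052} \approx -0.055068$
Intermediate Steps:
$r = - \frac{1}{339}$ ($r = \frac{1}{-339} = - \frac{1}{339} \approx -0.0029499$)
$u = 183$ ($u = -9 + 3 \left(- 10 \left(\frac{12}{-5} - \frac{12}{3}\right)\right) = -9 + 3 \left(- 10 \left(12 \left(- \frac{1}{5}\right) - 4\right)\right) = -9 + 3 \left(- 10 \left(- \frac{12}{5} - 4\right)\right) = -9 + 3 \left(\left(-10\right) \left(- \frac{32}{5}\right)\right) = -9 + 3 \cdot 64 = -9 + 192 = 183$)
$O{\left(M \right)} = -16 + 732 M$ ($O{\left(M \right)} = -16 + 4 \cdot 183 M = -16 + 732 M$)
$\frac{1}{O{\left(r \right)}} = \frac{1}{-16 + 732 \left(- \frac{1}{339}\right)} = \frac{1}{-16 - \frac{244}{113}} = \frac{1}{- \frac{2052}{113}} = - \frac{113}{2052}$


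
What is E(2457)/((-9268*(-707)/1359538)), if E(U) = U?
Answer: 238598919/468034 ≈ 509.79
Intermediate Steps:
E(2457)/((-9268*(-707)/1359538)) = 2457/((-9268*(-707)/1359538)) = 2457/((6552476*(1/1359538))) = 2457/(3276238/679769) = 2457*(679769/3276238) = 238598919/468034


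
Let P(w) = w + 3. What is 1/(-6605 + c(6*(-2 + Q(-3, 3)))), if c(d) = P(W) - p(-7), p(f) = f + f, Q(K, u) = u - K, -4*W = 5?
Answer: -4/26357 ≈ -0.00015176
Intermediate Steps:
W = -5/4 (W = -1/4*5 = -5/4 ≈ -1.2500)
p(f) = 2*f
P(w) = 3 + w
c(d) = 63/4 (c(d) = (3 - 5/4) - 2*(-7) = 7/4 - 1*(-14) = 7/4 + 14 = 63/4)
1/(-6605 + c(6*(-2 + Q(-3, 3)))) = 1/(-6605 + 63/4) = 1/(-26357/4) = -4/26357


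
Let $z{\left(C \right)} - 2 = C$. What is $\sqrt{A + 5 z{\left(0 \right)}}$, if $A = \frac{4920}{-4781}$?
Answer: $\frac{\sqrt{205057090}}{4781} \approx 2.9952$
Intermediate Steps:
$z{\left(C \right)} = 2 + C$
$A = - \frac{4920}{4781}$ ($A = 4920 \left(- \frac{1}{4781}\right) = - \frac{4920}{4781} \approx -1.0291$)
$\sqrt{A + 5 z{\left(0 \right)}} = \sqrt{- \frac{4920}{4781} + 5 \left(2 + 0\right)} = \sqrt{- \frac{4920}{4781} + 5 \cdot 2} = \sqrt{- \frac{4920}{4781} + 10} = \sqrt{\frac{42890}{4781}} = \frac{\sqrt{205057090}}{4781}$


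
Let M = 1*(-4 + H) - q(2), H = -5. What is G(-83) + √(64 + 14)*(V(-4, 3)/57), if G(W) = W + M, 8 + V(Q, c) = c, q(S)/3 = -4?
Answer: -80 - 5*√78/57 ≈ -80.775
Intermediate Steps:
q(S) = -12 (q(S) = 3*(-4) = -12)
V(Q, c) = -8 + c
M = 3 (M = 1*(-4 - 5) - 1*(-12) = 1*(-9) + 12 = -9 + 12 = 3)
G(W) = 3 + W (G(W) = W + 3 = 3 + W)
G(-83) + √(64 + 14)*(V(-4, 3)/57) = (3 - 83) + √(64 + 14)*((-8 + 3)/57) = -80 + √78*(-5*1/57) = -80 + √78*(-5/57) = -80 - 5*√78/57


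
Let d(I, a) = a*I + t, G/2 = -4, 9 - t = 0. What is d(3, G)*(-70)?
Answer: 1050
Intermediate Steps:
t = 9 (t = 9 - 1*0 = 9 + 0 = 9)
G = -8 (G = 2*(-4) = -8)
d(I, a) = 9 + I*a (d(I, a) = a*I + 9 = I*a + 9 = 9 + I*a)
d(3, G)*(-70) = (9 + 3*(-8))*(-70) = (9 - 24)*(-70) = -15*(-70) = 1050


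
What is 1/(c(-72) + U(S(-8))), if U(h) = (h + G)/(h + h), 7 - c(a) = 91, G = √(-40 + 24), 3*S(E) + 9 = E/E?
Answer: -1336/111565 + 12*I/111565 ≈ -0.011975 + 0.00010756*I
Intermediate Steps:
S(E) = -8/3 (S(E) = -3 + (E/E)/3 = -3 + (⅓)*1 = -3 + ⅓ = -8/3)
G = 4*I (G = √(-16) = 4*I ≈ 4.0*I)
c(a) = -84 (c(a) = 7 - 1*91 = 7 - 91 = -84)
U(h) = (h + 4*I)/(2*h) (U(h) = (h + 4*I)/(h + h) = (h + 4*I)/((2*h)) = (h + 4*I)*(1/(2*h)) = (h + 4*I)/(2*h))
1/(c(-72) + U(S(-8))) = 1/(-84 + (-8/3 + 4*I)/(2*(-8/3))) = 1/(-84 + (½)*(-3/8)*(-8/3 + 4*I)) = 1/(-84 + (½ - 3*I/4)) = 1/(-167/2 - 3*I/4) = 16*(-167/2 + 3*I/4)/111565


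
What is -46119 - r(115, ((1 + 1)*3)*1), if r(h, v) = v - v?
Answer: -46119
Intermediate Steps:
r(h, v) = 0
-46119 - r(115, ((1 + 1)*3)*1) = -46119 - 1*0 = -46119 + 0 = -46119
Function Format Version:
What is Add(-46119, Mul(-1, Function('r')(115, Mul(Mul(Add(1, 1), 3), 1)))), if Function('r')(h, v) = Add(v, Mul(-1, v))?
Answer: -46119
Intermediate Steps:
Function('r')(h, v) = 0
Add(-46119, Mul(-1, Function('r')(115, Mul(Mul(Add(1, 1), 3), 1)))) = Add(-46119, Mul(-1, 0)) = Add(-46119, 0) = -46119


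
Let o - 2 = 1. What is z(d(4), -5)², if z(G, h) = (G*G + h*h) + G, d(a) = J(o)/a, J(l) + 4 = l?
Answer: 157609/256 ≈ 615.66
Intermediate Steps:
o = 3 (o = 2 + 1 = 3)
J(l) = -4 + l
d(a) = -1/a (d(a) = (-4 + 3)/a = -1/a)
z(G, h) = G + G² + h² (z(G, h) = (G² + h²) + G = G + G² + h²)
z(d(4), -5)² = (-1/4 + (-1/4)² + (-5)²)² = (-1*¼ + (-1*¼)² + 25)² = (-¼ + (-¼)² + 25)² = (-¼ + 1/16 + 25)² = (397/16)² = 157609/256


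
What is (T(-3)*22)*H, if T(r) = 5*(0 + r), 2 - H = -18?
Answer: -6600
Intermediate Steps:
H = 20 (H = 2 - 1*(-18) = 2 + 18 = 20)
T(r) = 5*r
(T(-3)*22)*H = ((5*(-3))*22)*20 = -15*22*20 = -330*20 = -6600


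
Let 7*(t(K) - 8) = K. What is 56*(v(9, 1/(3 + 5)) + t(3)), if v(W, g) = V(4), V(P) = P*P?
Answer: 1368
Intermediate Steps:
V(P) = P²
v(W, g) = 16 (v(W, g) = 4² = 16)
t(K) = 8 + K/7
56*(v(9, 1/(3 + 5)) + t(3)) = 56*(16 + (8 + (⅐)*3)) = 56*(16 + (8 + 3/7)) = 56*(16 + 59/7) = 56*(171/7) = 1368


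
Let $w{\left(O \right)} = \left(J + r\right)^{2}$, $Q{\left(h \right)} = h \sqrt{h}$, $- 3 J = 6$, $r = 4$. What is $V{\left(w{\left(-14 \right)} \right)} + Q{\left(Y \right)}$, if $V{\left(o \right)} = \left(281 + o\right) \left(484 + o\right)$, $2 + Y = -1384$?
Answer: $139080 - 4158 i \sqrt{154} \approx 1.3908 \cdot 10^{5} - 51599.0 i$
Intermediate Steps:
$Y = -1386$ ($Y = -2 - 1384 = -1386$)
$J = -2$ ($J = \left(- \frac{1}{3}\right) 6 = -2$)
$Q{\left(h \right)} = h^{\frac{3}{2}}$
$w{\left(O \right)} = 4$ ($w{\left(O \right)} = \left(-2 + 4\right)^{2} = 2^{2} = 4$)
$V{\left(w{\left(-14 \right)} \right)} + Q{\left(Y \right)} = \left(136004 + 4^{2} + 765 \cdot 4\right) + \left(-1386\right)^{\frac{3}{2}} = \left(136004 + 16 + 3060\right) - 4158 i \sqrt{154} = 139080 - 4158 i \sqrt{154}$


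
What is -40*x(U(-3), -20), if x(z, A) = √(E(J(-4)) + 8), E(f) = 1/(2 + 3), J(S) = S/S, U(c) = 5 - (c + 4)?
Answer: -8*√205 ≈ -114.54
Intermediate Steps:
U(c) = 1 - c (U(c) = 5 - (4 + c) = 5 + (-4 - c) = 1 - c)
J(S) = 1
E(f) = ⅕ (E(f) = 1/5 = ⅕)
x(z, A) = √205/5 (x(z, A) = √(⅕ + 8) = √(41/5) = √205/5)
-40*x(U(-3), -20) = -8*√205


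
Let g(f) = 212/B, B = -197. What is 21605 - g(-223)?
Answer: 4256397/197 ≈ 21606.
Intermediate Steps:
g(f) = -212/197 (g(f) = 212/(-197) = 212*(-1/197) = -212/197)
21605 - g(-223) = 21605 - 1*(-212/197) = 21605 + 212/197 = 4256397/197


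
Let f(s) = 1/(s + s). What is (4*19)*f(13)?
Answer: 38/13 ≈ 2.9231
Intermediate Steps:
f(s) = 1/(2*s)
(4*19)*f(13) = (4*19)*((½)/13) = 76*((½)*(1/13)) = 76*(1/26) = 38/13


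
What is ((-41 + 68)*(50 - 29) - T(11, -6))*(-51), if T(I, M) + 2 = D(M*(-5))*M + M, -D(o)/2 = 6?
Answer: -25653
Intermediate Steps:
D(o) = -12 (D(o) = -2*6 = -12)
T(I, M) = -2 - 11*M (T(I, M) = -2 + (-12*M + M) = -2 - 11*M)
((-41 + 68)*(50 - 29) - T(11, -6))*(-51) = ((-41 + 68)*(50 - 29) - (-2 - 11*(-6)))*(-51) = (27*21 - (-2 + 66))*(-51) = (567 - 1*64)*(-51) = (567 - 64)*(-51) = 503*(-51) = -25653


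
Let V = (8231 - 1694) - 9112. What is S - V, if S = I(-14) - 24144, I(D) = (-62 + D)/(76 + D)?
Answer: -668677/31 ≈ -21570.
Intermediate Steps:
I(D) = (-62 + D)/(76 + D)
V = -2575 (V = 6537 - 9112 = -2575)
S = -748502/31 (S = (-62 - 14)/(76 - 14) - 24144 = -76/62 - 24144 = (1/62)*(-76) - 24144 = -38/31 - 24144 = -748502/31 ≈ -24145.)
S - V = -748502/31 - 1*(-2575) = -748502/31 + 2575 = -668677/31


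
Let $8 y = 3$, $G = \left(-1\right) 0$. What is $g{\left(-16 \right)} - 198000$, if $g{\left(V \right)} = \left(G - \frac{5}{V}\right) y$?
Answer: $- \frac{25343985}{128} \approx -1.98 \cdot 10^{5}$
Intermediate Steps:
$G = 0$
$y = \frac{3}{8}$ ($y = \frac{1}{8} \cdot 3 = \frac{3}{8} \approx 0.375$)
$g{\left(V \right)} = - \frac{15}{8 V}$ ($g{\left(V \right)} = \left(0 - \frac{5}{V}\right) \frac{3}{8} = - \frac{5}{V} \frac{3}{8} = - \frac{15}{8 V}$)
$g{\left(-16 \right)} - 198000 = - \frac{15}{8 \left(-16\right)} - 198000 = \left(- \frac{15}{8}\right) \left(- \frac{1}{16}\right) - 198000 = \frac{15}{128} - 198000 = - \frac{25343985}{128}$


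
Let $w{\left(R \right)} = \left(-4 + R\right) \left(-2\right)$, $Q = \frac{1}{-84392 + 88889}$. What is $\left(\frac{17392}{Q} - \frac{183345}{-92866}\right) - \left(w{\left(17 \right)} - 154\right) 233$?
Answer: $\frac{7267114230969}{92866} \approx 7.8254 \cdot 10^{7}$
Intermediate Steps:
$Q = \frac{1}{4497} \approx 0.00022237$
$w{\left(R \right)} = 8 - 2 R$
$\left(\frac{17392}{Q} - \frac{183345}{-92866}\right) - \left(w{\left(17 \right)} - 154\right) 233 = \left(17392 \frac{1}{\frac{1}{4497}} - \frac{183345}{-92866}\right) - \left(\left(8 - 34\right) - 154\right) 233 = \left(17392 \cdot 4497 - - \frac{183345}{92866}\right) - \left(\left(8 - 34\right) - 154\right) 233 = \left(78211824 + \frac{183345}{92866}\right) - \left(-26 - 154\right) 233 = \frac{7263219430929}{92866} - \left(-180\right) 233 = \frac{7263219430929}{92866} - -41940 = \frac{7263219430929}{92866} + 41940 = \frac{7267114230969}{92866}$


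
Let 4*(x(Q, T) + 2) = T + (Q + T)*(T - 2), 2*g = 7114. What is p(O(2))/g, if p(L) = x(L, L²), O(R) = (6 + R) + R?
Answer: 2718/3557 ≈ 0.76413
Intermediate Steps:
g = 3557 (g = (½)*7114 = 3557)
O(R) = 6 + 2*R
x(Q, T) = -2 + T/4 + (-2 + T)*(Q + T)/4 (x(Q, T) = -2 + (T + (Q + T)*(T - 2))/4 = -2 + (T + (Q + T)*(-2 + T))/4 = -2 + (T + (-2 + T)*(Q + T))/4 = -2 + (T/4 + (-2 + T)*(Q + T)/4) = -2 + T/4 + (-2 + T)*(Q + T)/4)
p(L) = -2 - L/2 - L²/4 + L³/4 + L⁴/4 (p(L) = -2 - L/2 - L²/4 + (L²)²/4 + L*L²/4 = -2 - L/2 - L²/4 + L⁴/4 + L³/4 = -2 - L/2 - L²/4 + L³/4 + L⁴/4)
p(O(2))/g = (-2 - (6 + 2*2)/2 - (6 + 2*2)²/4 + (6 + 2*2)³/4 + (6 + 2*2)⁴/4)/3557 = (-2 - (6 + 4)/2 - (6 + 4)²/4 + (6 + 4)³/4 + (6 + 4)⁴/4)*(1/3557) = (-2 - ½*10 - ¼*10² + (¼)*10³ + (¼)*10⁴)*(1/3557) = (-2 - 5 - ¼*100 + (¼)*1000 + (¼)*10000)*(1/3557) = (-2 - 5 - 25 + 250 + 2500)*(1/3557) = 2718*(1/3557) = 2718/3557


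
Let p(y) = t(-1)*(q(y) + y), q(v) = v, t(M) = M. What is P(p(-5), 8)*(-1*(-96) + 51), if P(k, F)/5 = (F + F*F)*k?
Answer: 529200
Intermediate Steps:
p(y) = -2*y (p(y) = -(y + y) = -2*y)
P(k, F) = 5*k*(F + F**2) (P(k, F) = 5*((F + F*F)*k) = 5*((F + F**2)*k) = 5*(k*(F + F**2)) = 5*k*(F + F**2))
P(p(-5), 8)*(-1*(-96) + 51) = (5*8*(-2*(-5))*(1 + 8))*(-1*(-96) + 51) = (5*8*10*9)*(96 + 51) = 3600*147 = 529200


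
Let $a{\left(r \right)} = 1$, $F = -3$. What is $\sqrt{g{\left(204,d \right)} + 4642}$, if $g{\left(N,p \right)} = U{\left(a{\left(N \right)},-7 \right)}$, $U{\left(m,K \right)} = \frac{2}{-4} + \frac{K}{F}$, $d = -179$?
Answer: $\frac{\sqrt{167178}}{6} \approx 68.146$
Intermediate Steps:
$U{\left(m,K \right)} = - \frac{1}{2} - \frac{K}{3}$ ($U{\left(m,K \right)} = \frac{2}{-4} + \frac{K}{-3} = 2 \left(- \frac{1}{4}\right) + K \left(- \frac{1}{3}\right) = - \frac{1}{2} - \frac{K}{3}$)
$g{\left(N,p \right)} = \frac{11}{6}$ ($g{\left(N,p \right)} = - \frac{1}{2} - - \frac{7}{3} = - \frac{1}{2} + \frac{7}{3} = \frac{11}{6}$)
$\sqrt{g{\left(204,d \right)} + 4642} = \sqrt{\frac{11}{6} + 4642} = \sqrt{\frac{27863}{6}} = \frac{\sqrt{167178}}{6}$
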